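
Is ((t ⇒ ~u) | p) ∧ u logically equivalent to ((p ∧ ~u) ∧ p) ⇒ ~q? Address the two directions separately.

Not equivalent: only (⇒) holds.

(⟹) Assume the antecedent. If u is true, ((p ∧ ~u) ∧ p) ⇒ ~q reduces to true regardless of the other variables. If u is false, the antecedent cannot hold. Either way ((p ∧ ~u) ∧ p) ⇒ ~q holds.

(⟸) This fails. Under p = F, q = F, t = F, u = F, the left side is false but the right side is true.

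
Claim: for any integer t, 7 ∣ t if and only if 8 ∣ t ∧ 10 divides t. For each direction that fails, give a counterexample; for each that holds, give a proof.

Neither implication holds.

(→) This fails: take t = 7. Certainly 7 ∣ 7, but 8 ∤ 7.

(←) This fails: take t = 40. Both 8 ∣ 40 and 10 ∣ 40, yet 40 is not a multiple of 7 (since 40 = 5·7 + 5), so 7 ∤ 40.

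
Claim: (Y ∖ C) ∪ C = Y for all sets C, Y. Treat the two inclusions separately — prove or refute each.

(⊆) This inclusion fails. Take C = {1}, Y = ∅; then 1 ∈ (Y ∖ C) ∪ C but 1 ∉ Y.

(⊇) Let x ∈ Y. Then either x ∈ Y and x ∉ C; or x ∈ C ∩ Y. In each case x ∈ (Y ∖ C) ∪ C, so Y ⊆ (Y ∖ C) ∪ C.

Only the reverse inclusion holds.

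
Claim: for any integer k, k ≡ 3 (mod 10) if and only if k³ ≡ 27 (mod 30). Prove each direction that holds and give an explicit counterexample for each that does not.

Forward direction. This fails: take k = 13. Then 13 ≡ 3 (mod 10), but 13³ = 2197 ≡ 7 (mod 30), not 27.

Converse. The residues r modulo 30 with r³ ≡ 27 (mod 30) are exactly {3}, and each is ≡ 3 (mod 10).

The forward direction fails; the converse holds.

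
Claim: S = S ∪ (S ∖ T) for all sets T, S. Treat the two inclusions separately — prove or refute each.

(⊆) Let x ∈ S. Then either x ∈ S and x ∉ T; or x ∈ T ∩ S. In each case x ∈ S ∪ (S ∖ T), so S ⊆ S ∪ (S ∖ T).

(⊇) Let x ∈ S ∪ (S ∖ T). Then either x ∈ S and x ∉ T; or x ∈ T ∩ S. In each case x ∈ S, so S ∪ (S ∖ T) ⊆ S.

Both inclusions hold.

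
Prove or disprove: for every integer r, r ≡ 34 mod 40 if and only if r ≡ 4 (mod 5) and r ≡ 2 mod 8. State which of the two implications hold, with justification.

(→) Suppose r ≡ 34 (mod 40); write r = 40j + 34. Since 5 ∣ 40, reducing mod 5 gives r ≡ 34 ≡ 4 (mod 5); since 8 ∣ 40, reducing mod 8 gives r ≡ 34 ≡ 2 (mod 8).

(←) Conversely, if r ≡ 4 (mod 5) and r ≡ 2 (mod 8), then by the Chinese remainder theorem r ≡ 34 (mod 40). This is exactly r ≡ 34 (mod 40).

Both implications hold.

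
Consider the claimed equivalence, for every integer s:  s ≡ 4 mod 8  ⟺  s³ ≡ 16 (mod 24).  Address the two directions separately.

Neither direction holds.

[⇒] This fails: take s = 12. Then 12 ≡ 4 (mod 8), but 12³ = 1728 ≡ 0 (mod 24), not 16.

[⇐] This fails: take s = 10. Then 10³ = 1000 ≡ 16 (mod 24), yet 10 ≡ 2 (mod 8), not 4.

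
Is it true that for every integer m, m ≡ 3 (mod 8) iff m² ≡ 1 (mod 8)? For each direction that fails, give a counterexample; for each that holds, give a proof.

Only the forward implication holds.

Forward direction. Suppose m ≡ 3 (mod 8). Write m = 8j + 3. Then (8j + 3)² = 64j² + 48j + 9 = 8(8j² + 6j + 1) + 1, so m² ≡ 1 (mod 8).

Converse. This fails: take m = 1. Then 1² = 1 ≡ 1 (mod 8), yet 1 ≡ 1 (mod 8), not 3.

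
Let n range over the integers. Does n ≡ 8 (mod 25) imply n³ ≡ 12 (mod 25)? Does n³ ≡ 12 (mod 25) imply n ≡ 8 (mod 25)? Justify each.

Both directions hold; the statement is true.

(⇒) Suppose n ≡ 8 (mod 25). Write n = 25j + 8. Then (25j + 8)³ = 15625j³ + 15000j² + 4800j + 512 = 25(625j³ + 600j² + 192j + 20) + 12, so n³ ≡ 12 (mod 25).

(⇐) Conversely, suppose n³ ≡ 12 (mod 25). The only residue r in {0, …, 24} with r³ ≡ 12 (mod 25) is r = 8, so n ≡ 8 (mod 25).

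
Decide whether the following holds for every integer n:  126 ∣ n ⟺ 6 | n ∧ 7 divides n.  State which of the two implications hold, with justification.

(⇒) holds; (⇐) fails.

(⟹) If 126 ∣ n, write n = 126q. Since 126 = 21·6, n = 6·(21q), so 6 ∣ n; and since 126 = 18·7, n = 7·(18q), so 7 ∣ n.

(⟸) This fails: take n = 42. Both 6 ∣ 42 and 7 ∣ 42, yet 42 is not a multiple of 126 (since 42 = 0·126 + 42), so 126 ∤ 42.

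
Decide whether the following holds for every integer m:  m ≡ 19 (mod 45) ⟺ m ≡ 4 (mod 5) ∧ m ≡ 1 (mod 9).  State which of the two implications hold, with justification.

[⇒] Suppose m ≡ 19 (mod 45); write m = 45j + 19. Since 5 ∣ 45, reducing mod 5 gives m ≡ 19 ≡ 4 (mod 5); since 9 ∣ 45, reducing mod 9 gives m ≡ 19 ≡ 1 (mod 9).

[⇐] Conversely, if m ≡ 4 (mod 5) and m ≡ 1 (mod 9), then by the Chinese remainder theorem m ≡ 19 (mod 45). This is exactly m ≡ 19 (mod 45).

Equivalent; both directions hold.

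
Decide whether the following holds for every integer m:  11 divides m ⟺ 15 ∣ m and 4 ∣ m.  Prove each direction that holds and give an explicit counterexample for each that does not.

(⟹) This fails: take m = 11. Certainly 11 ∣ 11, but 15 ∤ 11.

(⟸) This fails: take m = 60. Both 15 ∣ 60 and 4 ∣ 60, yet 60 is not a multiple of 11 (since 60 = 5·11 + 5), so 11 ∤ 60.

Neither implication holds.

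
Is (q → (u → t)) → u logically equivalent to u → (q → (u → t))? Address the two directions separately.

Forward direction. This fails. Under t = F, q = T, u = T, the left side is true but the right side is false.

Converse. This fails. Under t = F, q = F, u = F, the left side is false but the right side is true.

Neither implication holds.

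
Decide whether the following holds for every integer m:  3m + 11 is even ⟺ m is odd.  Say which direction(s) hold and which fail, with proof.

(→) Suppose 3m + 11 is even. Since 3 is odd, 3m and m have the same parity, so 3m + 11 ≡ m + 11 (mod 2). As 11 is odd, 3m + 11 is even exactly when m is odd. Thus m is odd.

(←) Conversely, suppose m is odd; write m = 2j + 1. Then 3m + 11 = 3·(2j + 1) + 11 = 2·3j + 14, which is even.

Equivalent; both directions hold.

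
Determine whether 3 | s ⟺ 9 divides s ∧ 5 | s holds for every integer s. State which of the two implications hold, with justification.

(⟸) Suppose 9 ∣ s and 5 ∣ s. Any common multiple of 9 and 5 is a multiple of their lcm; here gcd(9, 5) = 1, so lcm(9, 5) = 9·5 = 45, so 45 ∣ s. Since 3 ∣ 45, it follows that 3 ∣ s.

(⟹) This fails: take s = 3. Certainly 3 ∣ 3, but 9 ∤ 3.

Only the reverse direction holds.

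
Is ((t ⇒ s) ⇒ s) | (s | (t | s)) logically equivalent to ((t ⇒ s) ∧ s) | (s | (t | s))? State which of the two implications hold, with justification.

The biconditional holds.

[⇒] Assume the antecedent. If t is true, ((t ⇒ s) ∧ s) | (s | (t | s)) reduces to true regardless of the other variables. If t is false, the antecedent forces (t = F, s = T), and ((t ⇒ s) ∧ s) | (s | (t | s)) holds there. Either way ((t ⇒ s) ∧ s) | (s | (t | s)) holds.

[⇐] Assume the antecedent. If t is true, ((t ⇒ s) ⇒ s) | (s | (t | s)) reduces to true regardless of the other variables. If t is false, the antecedent forces (t = F, s = T), and ((t ⇒ s) ⇒ s) | (s | (t | s)) holds there. Either way ((t ⇒ s) ⇒ s) | (s | (t | s)) holds.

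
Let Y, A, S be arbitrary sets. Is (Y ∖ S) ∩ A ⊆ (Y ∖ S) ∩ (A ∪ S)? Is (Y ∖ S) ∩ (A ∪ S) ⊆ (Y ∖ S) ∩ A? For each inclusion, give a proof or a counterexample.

Both inclusions hold.

(⟹) Let x ∈ (Y ∖ S) ∩ A. Then x ∈ Y ∩ A and x ∉ S, from which x ∈ (Y ∖ S) ∩ (A ∪ S).

(⟸) Let x ∈ (Y ∖ S) ∩ (A ∪ S). Then x ∈ Y ∩ A and x ∉ S, from which x ∈ (Y ∖ S) ∩ A.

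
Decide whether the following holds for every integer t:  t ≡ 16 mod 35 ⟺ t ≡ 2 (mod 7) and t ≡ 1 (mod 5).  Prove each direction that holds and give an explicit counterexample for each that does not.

Equivalent; both directions hold.

[⇒] Suppose t ≡ 16 (mod 35); write t = 35j + 16. Since 7 ∣ 35, reducing mod 7 gives t ≡ 16 ≡ 2 (mod 7); since 5 ∣ 35, reducing mod 5 gives t ≡ 16 ≡ 1 (mod 5).

[⇐] Conversely, if t ≡ 2 (mod 7) and t ≡ 1 (mod 5), then by the Chinese remainder theorem t ≡ 16 (mod 35). This is exactly t ≡ 16 (mod 35).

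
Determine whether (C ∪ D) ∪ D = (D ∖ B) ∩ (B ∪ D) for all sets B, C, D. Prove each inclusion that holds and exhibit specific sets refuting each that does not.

(⊆) fails; (⊇) holds.

Forward inclusion. This inclusion fails. Take B = ∅, C = {1}, D = ∅; then 1 ∈ (C ∪ D) ∪ D but 1 ∉ (D ∖ B) ∩ (B ∪ D).

Reverse inclusion. Let x ∈ (D ∖ B) ∩ (B ∪ D). Then either x ∈ D and x ∉ B, C; or x ∈ C ∩ D and x ∉ B. In each case x ∈ (C ∪ D) ∪ D, so (D ∖ B) ∩ (B ∪ D) ⊆ (C ∪ D) ∪ D.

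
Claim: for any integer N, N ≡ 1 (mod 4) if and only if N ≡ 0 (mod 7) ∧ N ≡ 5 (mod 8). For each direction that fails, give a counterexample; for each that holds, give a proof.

(⇒) fails; (⇐) holds.

(→) This fails: N = 1 gives 1 ≡ 1 (mod 4) but 1 ≡ 1 (mod 7), so the conjunction on the right does not hold.

(←) Conversely, if N ≡ 0 (mod 7) and N ≡ 5 (mod 8), then by the Chinese remainder theorem N ≡ 21 (mod 56). Since 21 ≡ 1 (mod 4) and 4 ∣ 56, we get N ≡ 1 (mod 4).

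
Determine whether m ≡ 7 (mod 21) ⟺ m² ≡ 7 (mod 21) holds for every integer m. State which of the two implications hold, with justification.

Only the forward direction holds.

(⟹) Suppose m ≡ 7 (mod 21). Write m = 21j + 7. Then (21j + 7)² = 441j² + 294j + 49 = 21(21j² + 14j + 2) + 7, so m² ≡ 7 (mod 21).

(⟸) This fails: take m = 14. Then 14² = 196 ≡ 7 (mod 21), yet 14 ≡ 14 (mod 21), not 7.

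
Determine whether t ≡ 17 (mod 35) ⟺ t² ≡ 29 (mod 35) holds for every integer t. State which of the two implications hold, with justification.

Forward direction. This fails: take t = 17. Then 17 ≡ 17 (mod 35), but 17² = 289 ≡ 9 (mod 35), not 29.

Converse. This fails: take t = 8. Then 8² = 64 ≡ 29 (mod 35), yet 8 ≡ 8 (mod 35), not 17.

Neither implication holds.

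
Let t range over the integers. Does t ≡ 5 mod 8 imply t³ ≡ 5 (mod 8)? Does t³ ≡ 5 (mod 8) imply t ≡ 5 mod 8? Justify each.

(⟹) Suppose t ≡ 5 mod 8. Write t = 8j + 5. Then (8j + 5)³ = 512j³ + 960j² + 600j + 125 = 8(64j³ + 120j² + 75j + 15) + 5, so t³ ≡ 5 (mod 8).

(⟸) Conversely, suppose t³ ≡ 5 (mod 8). The only residue r in {0, …, 7} with r³ ≡ 5 (mod 8) is r = 5, so t ≡ 5 (mod 8).

Both implications hold.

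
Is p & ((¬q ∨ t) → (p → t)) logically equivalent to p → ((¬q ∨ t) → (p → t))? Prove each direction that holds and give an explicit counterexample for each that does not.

Converse. This fails. Under t = F, p = F, q = F, the left side is false but the right side is true.

Forward direction. Assume the antecedent. If t is true, p → ((¬q ∨ t) → (p → t)) reduces to true regardless of the other variables. If t is false, the antecedent forces (t = F, p = T, q = T), and p → ((¬q ∨ t) → (p → t)) holds there. Either way p → ((¬q ∨ t) → (p → t)) holds.

Only the forward implication holds.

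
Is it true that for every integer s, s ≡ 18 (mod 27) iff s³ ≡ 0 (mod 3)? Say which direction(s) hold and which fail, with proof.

(⇒) Suppose s ≡ 18 (mod 27). Then s³ ≡ 18³ = 5832 (mod 27), and since 3 ∣ 27, also s³ ≡ 0 (mod 3).

(⇐) This fails: take s = 0. Then 0³ = 0 ≡ 0 (mod 3), yet 0 ≡ 0 (mod 27), not 18.

Only the forward direction holds.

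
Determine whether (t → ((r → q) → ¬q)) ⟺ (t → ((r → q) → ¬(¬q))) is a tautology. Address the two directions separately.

Neither implication holds.

[⇒] This fails. Under r = F, t = T, q = F, the left side is true but the right side is false.

[⇐] This fails. Under r = F, t = T, q = T, the left side is false but the right side is true.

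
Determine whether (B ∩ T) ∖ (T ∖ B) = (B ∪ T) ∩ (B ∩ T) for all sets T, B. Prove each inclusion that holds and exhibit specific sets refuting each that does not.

Reverse inclusion. Let x ∈ (B ∪ T) ∩ (B ∩ T). Then x ∈ T ∩ B, from which x ∈ (B ∩ T) ∖ (T ∖ B).

Forward inclusion. Let x ∈ (B ∩ T) ∖ (T ∖ B). Then x ∈ T ∩ B, from which x ∈ (B ∪ T) ∩ (B ∩ T).

Both inclusions hold; the sets are equal.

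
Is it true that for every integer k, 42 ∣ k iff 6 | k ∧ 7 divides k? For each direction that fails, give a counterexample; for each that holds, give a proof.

The biconditional holds.

Forward direction. If 42 ∣ k, write k = 42q. Since 42 = 7·6, k = 6·(7q), so 6 ∣ k; and since 42 = 6·7, k = 7·(6q), so 7 ∣ k.

Converse. Suppose 6 ∣ k and 7 ∣ k. Any common multiple of 6 and 7 is a multiple of their lcm; here gcd(6, 7) = 1, so lcm(6, 7) = 6·7 = 42, so 42 ∣ k.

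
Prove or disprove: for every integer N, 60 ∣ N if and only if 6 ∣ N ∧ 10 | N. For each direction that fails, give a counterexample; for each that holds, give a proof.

Forward direction. If 60 ∣ N, write N = 60q. Since 60 = 10·6, N = 6·(10q), so 6 ∣ N; and since 60 = 6·10, N = 10·(6q), so 10 ∣ N.

Converse. This fails: take N = 30. Both 6 ∣ 30 and 10 ∣ 30, yet 30 is not a multiple of 60 (since 30 = 0·60 + 30), so 60 ∤ 30.

Only the forward direction holds.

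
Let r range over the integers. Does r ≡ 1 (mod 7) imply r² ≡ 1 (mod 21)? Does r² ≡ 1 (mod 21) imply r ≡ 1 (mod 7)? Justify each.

(⇒) fails and (⇐) fails.

(→) This fails: take r = 15. Then 15 ≡ 1 (mod 7), but 15² = 225 ≡ 15 (mod 21), not 1.

(←) This fails: take r = 13. Then 13² = 169 ≡ 1 (mod 21), yet 13 ≡ 6 (mod 7), not 1.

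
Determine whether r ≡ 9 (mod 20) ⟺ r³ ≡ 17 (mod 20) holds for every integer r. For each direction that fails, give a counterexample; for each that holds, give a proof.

(⇒) fails and (⇐) fails.

(→) This fails: take r = 9. Then 9 ≡ 9 (mod 20), but 9³ = 729 ≡ 9 (mod 20), not 17.

(←) This fails: take r = 13. Then 13³ = 2197 ≡ 17 (mod 20), yet 13 ≡ 13 (mod 20), not 9.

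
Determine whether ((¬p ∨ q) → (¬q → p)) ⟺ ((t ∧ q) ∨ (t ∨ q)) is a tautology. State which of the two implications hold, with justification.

(⇒) This fails. Under t = F, q = F, p = T, the left side is true but the right side is false.

(⇐) This fails. Under t = T, q = F, p = F, the left side is false but the right side is true.

Neither direction holds.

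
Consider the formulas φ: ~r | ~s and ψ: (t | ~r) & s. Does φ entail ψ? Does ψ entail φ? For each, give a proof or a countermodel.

Forward direction. This fails. Under t = F, s = F, r = F, the left side is true but the right side is false.

Converse. This fails. Under t = T, s = T, r = T, the left side is false but the right side is true.

Both directions fail.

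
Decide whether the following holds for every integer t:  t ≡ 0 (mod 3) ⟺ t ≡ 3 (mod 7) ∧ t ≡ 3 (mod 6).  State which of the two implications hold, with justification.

Not equivalent: only (⇐) holds.

[⇒] This fails: t = 0 gives 0 ≡ 0 (mod 3) but 0 ≡ 0 (mod 7), so the conjunction on the right does not hold.

[⇐] Conversely, if t ≡ 3 (mod 7) and t ≡ 3 (mod 6), then by the Chinese remainder theorem t ≡ 3 (mod 42). Since 3 ≡ 0 (mod 3) and 3 ∣ 42, we get t ≡ 0 (mod 3).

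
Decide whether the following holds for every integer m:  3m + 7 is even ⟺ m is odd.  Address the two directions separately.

[⇒] Suppose 3m + 7 is even. Since 3 is odd, 3m and m have the same parity, so 3m + 7 ≡ m + 7 (mod 2). As 7 is odd, 3m + 7 is even exactly when m is odd. Thus m is odd.

[⇐] Conversely, suppose m is odd; write m = 2j + 1. Then 3m + 7 = 3·(2j + 1) + 7 = 2·3j + 10, which is even.

Both implications hold.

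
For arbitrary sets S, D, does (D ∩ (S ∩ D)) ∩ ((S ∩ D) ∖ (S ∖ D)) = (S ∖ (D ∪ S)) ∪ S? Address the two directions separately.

(⊆) holds; (⊇) fails.

(⟹) Let x ∈ (D ∩ (S ∩ D)) ∩ ((S ∩ D) ∖ (S ∖ D)). Then x ∈ S ∩ D, from which x ∈ (S ∖ (D ∪ S)) ∪ S.

(⟸) This inclusion fails. Take S = {1}, D = ∅; then 1 ∈ (S ∖ (D ∪ S)) ∪ S but 1 ∉ (D ∩ (S ∩ D)) ∩ ((S ∩ D) ∖ (S ∖ D)).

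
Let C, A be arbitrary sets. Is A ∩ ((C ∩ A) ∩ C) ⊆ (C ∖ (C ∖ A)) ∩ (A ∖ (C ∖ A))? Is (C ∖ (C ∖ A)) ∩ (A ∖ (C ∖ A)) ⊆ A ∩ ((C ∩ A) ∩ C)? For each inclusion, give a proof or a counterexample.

(⟹) Let x ∈ A ∩ ((C ∩ A) ∩ C). Then x ∈ C ∩ A, from which x ∈ (C ∖ (C ∖ A)) ∩ (A ∖ (C ∖ A)).

(⟸) Let x ∈ (C ∖ (C ∖ A)) ∩ (A ∖ (C ∖ A)). Then x ∈ C ∩ A, from which x ∈ A ∩ ((C ∩ A) ∩ C).

The two sets are equal.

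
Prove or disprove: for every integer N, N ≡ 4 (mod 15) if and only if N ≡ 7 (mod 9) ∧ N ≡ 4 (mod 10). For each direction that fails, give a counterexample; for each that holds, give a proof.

(⟸) If N ≡ 7 (mod 9) and N ≡ 4 (mod 10), then by the Chinese remainder theorem N ≡ 34 (mod 90). Since 34 ≡ 4 (mod 15) and 15 ∣ 90, we get N ≡ 4 (mod 15).

(⟹) This fails: N = 64 gives 64 ≡ 4 (mod 15) but 64 ≡ 1 (mod 9), so the conjunction on the right does not hold.

Not equivalent: only (⇐) holds.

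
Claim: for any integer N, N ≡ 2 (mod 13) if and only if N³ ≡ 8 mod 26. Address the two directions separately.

Both directions fail.

(→) This fails: take N = 15. Then 15 ≡ 2 (mod 13), but 15³ = 3375 ≡ 21 (mod 26), not 8.

(←) This fails: take N = 6. Then 6³ = 216 ≡ 8 (mod 26), yet 6 ≡ 6 (mod 13), not 2.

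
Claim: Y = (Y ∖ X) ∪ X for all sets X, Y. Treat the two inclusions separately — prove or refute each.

(⟸) This inclusion fails. Take X = {1}, Y = ∅; then 1 ∈ (Y ∖ X) ∪ X but 1 ∉ Y.

(⟹) Let x ∈ Y. Then either x ∈ Y and x ∉ X; or x ∈ X ∩ Y. In each case x ∈ (Y ∖ X) ∪ X, so Y ⊆ (Y ∖ X) ∪ X.

(⊆) holds; (⊇) fails.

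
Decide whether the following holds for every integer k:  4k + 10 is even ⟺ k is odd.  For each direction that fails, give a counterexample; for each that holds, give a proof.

(⇒) This fails: take k = 6. Then 4k + 10 = 34, which is even, yet k = 6 is even, not odd.

(⇐) Suppose k is odd. Since 4 is even, 4k is even for every k, so 4k + 10 has the same parity as 10, which is even. Hence 4k + 10 is even.

(⇒) fails; (⇐) holds.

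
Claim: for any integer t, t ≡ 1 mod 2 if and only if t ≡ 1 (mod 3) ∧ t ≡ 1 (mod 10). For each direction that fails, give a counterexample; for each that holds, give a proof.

Only the reverse direction holds.

(⟹) This fails: t = 3 gives 3 ≡ 1 (mod 2) but 3 ≡ 0 (mod 3), so the conjunction on the right does not hold.

(⟸) Conversely, if t ≡ 1 (mod 3) and t ≡ 1 (mod 10), then by the Chinese remainder theorem t ≡ 1 (mod 30). Since 1 ≡ 1 (mod 2) and 2 ∣ 30, we get t ≡ 1 (mod 2).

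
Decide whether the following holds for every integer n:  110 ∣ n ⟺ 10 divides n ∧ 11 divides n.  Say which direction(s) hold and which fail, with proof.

Both implications hold.

Forward direction. If 110 ∣ n, write n = 110q. Since 110 = 11·10, n = 10·(11q), so 10 ∣ n; and since 110 = 10·11, n = 11·(10q), so 11 ∣ n.

Converse. Suppose 10 ∣ n and 11 ∣ n. Any common multiple of 10 and 11 is a multiple of their lcm; here gcd(10, 11) = 1, so lcm(10, 11) = 10·11 = 110, so 110 ∣ n.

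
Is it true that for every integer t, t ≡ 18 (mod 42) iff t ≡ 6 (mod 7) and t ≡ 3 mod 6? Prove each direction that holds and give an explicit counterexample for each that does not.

(⟹) This fails: t = 18 gives 18 ≡ 18 (mod 42) but 18 ≡ 4 (mod 7), so the conjunction on the right does not hold.

(⟸) This fails: t = 27 satisfies both congruences on the right (27 ≡ 6 mod 7 and 27 ≡ 3 mod 6) yet 27 ≡ 27 (mod 42), not 18.

Neither direction holds.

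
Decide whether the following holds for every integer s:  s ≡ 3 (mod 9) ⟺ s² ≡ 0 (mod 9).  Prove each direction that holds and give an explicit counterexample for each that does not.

(⇐) This fails: take s = 0. Then 0² = 0 ≡ 0 (mod 9), yet 0 ≡ 0 (mod 9), not 3.

(⇒) Suppose s ≡ 3 (mod 9). Write s = 9j + 3. Then (9j + 3)² = 81j² + 54j + 9 = 9(9j² + 6j + 1) + 0, so s² ≡ 0 (mod 9).

Only the forward implication holds.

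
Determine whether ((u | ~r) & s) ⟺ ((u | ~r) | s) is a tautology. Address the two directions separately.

Forward direction. Assume the antecedent. If u is true, (u | ~r) | s reduces to true regardless of the other variables. If u is false, the antecedent forces (u = F, r = F, s = T), and (u | ~r) | s holds there. Either way (u | ~r) | s holds.

Converse. This fails. Under u = F, r = F, s = F, the left side is false but the right side is true.

Only the forward direction holds.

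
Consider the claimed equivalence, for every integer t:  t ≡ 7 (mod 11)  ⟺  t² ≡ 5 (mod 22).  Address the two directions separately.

[⇒] This fails: take t = 18. Then 18 ≡ 7 (mod 11), but 18² = 324 ≡ 16 (mod 22), not 5.

[⇐] This fails: take t = 15. Then 15² = 225 ≡ 5 (mod 22), yet 15 ≡ 4 (mod 11), not 7.

Both directions fail.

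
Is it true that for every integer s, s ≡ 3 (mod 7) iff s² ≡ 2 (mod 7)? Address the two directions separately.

The forward direction holds; the converse fails.

(→) Suppose s ≡ 3 (mod 7). Write s = 7j + 3. Then (7j + 3)² = 49j² + 42j + 9 = 7(7j² + 6j + 1) + 2, so s² ≡ 2 (mod 7).

(←) This fails: take s = 4. Then 4² = 16 ≡ 2 (mod 7), yet 4 ≡ 4 (mod 7), not 3.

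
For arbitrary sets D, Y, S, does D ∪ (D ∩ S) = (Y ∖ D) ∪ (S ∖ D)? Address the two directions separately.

(⟹) This inclusion fails. Take D = {1}, Y = ∅, S = ∅; then 1 ∈ D ∪ (D ∩ S) but 1 ∉ (Y ∖ D) ∪ (S ∖ D).

(⟸) This inclusion fails. Take D = ∅, Y = {1}, S = ∅; then 1 ∈ (Y ∖ D) ∪ (S ∖ D) but 1 ∉ D ∪ (D ∩ S).

(⊆) fails and (⊇) fails.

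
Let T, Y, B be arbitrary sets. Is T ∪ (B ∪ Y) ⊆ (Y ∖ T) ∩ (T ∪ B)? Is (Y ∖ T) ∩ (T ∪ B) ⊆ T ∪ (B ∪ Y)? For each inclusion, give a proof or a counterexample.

Only the reverse inclusion holds.

(⊇) Let x ∈ (Y ∖ T) ∩ (T ∪ B). Then x ∈ Y ∩ B and x ∉ T, from which x ∈ T ∪ (B ∪ Y).

(⊆) This inclusion fails. Take T = {1}, Y = ∅, B = ∅; then 1 ∈ T ∪ (B ∪ Y) but 1 ∉ (Y ∖ T) ∩ (T ∪ B).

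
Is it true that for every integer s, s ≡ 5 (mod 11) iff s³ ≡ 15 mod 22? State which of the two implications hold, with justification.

(⟸) The residues r modulo 22 with r³ ≡ 15 (mod 22) are exactly {5}, and each is ≡ 5 (mod 11).

(⟹) This fails: take s = 16. Then 16 ≡ 5 (mod 11), but 16³ = 4096 ≡ 4 (mod 22), not 15.

Not equivalent: only (⇐) holds.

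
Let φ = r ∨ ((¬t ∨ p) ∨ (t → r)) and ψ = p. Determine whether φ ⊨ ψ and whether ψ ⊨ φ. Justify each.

(⇐) Assume the antecedent. If p is true, r ∨ ((¬t ∨ p) ∨ (t → r)) reduces to true regardless of the other variables. If p is false, the antecedent cannot hold. Either way r ∨ ((¬t ∨ p) ∨ (t → r)) holds.

(⇒) This fails. Under p = F, t = F, r = F, the left side is true but the right side is false.

Only the reverse direction holds.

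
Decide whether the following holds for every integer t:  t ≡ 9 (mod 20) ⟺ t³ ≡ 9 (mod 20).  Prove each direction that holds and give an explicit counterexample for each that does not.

Equivalent; both directions hold.

[⇒] Suppose t ≡ 9 (mod 20). Write t = 20j + 9. Then (20j + 9)³ = 8000j³ + 10800j² + 4860j + 729 = 20(400j³ + 540j² + 243j + 36) + 9, so t³ ≡ 9 (mod 20).

[⇐] Conversely, suppose t³ ≡ 9 (mod 20). The only residue r in {0, …, 19} with r³ ≡ 9 (mod 20) is r = 9, so t ≡ 9 (mod 20).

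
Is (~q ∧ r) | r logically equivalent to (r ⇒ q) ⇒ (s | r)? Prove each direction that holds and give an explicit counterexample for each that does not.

(⇒) holds; (⇐) fails.

(→) Assume the antecedent. If q is true, the antecedent forces (q = T, s = F, r = T) or (q = T, s = T, r = T), and (r ⇒ q) ⇒ (s | r) holds there. If q is false, the antecedent forces (q = F, s = F, r = T) or (q = F, s = T, r = T), and (r ⇒ q) ⇒ (s | r) holds there. Either way (r ⇒ q) ⇒ (s | r) holds.

(←) This fails. Under q = F, s = T, r = F, the left side is false but the right side is true.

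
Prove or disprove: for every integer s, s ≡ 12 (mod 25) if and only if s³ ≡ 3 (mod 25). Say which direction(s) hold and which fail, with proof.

Both directions hold; the statement is true.

[⇒] Suppose s ≡ 12 (mod 25). Write s = 25j + 12. Then (25j + 12)³ = 15625j³ + 22500j² + 10800j + 1728 = 25(625j³ + 900j² + 432j + 69) + 3, so s³ ≡ 3 (mod 25).

[⇐] Conversely, suppose s³ ≡ 3 (mod 25). The only residue r in {0, …, 24} with r³ ≡ 3 (mod 25) is r = 12, so s ≡ 12 (mod 25).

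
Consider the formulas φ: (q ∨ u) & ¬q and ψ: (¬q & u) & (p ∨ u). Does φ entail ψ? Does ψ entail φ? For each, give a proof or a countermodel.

The biconditional holds.

Forward direction. Assume the antecedent. If p is true, the antecedent forces (p = T, u = T, q = F), and (¬q & u) & (p ∨ u) holds there. If p is false, the antecedent forces (p = F, u = T, q = F), and (¬q & u) & (p ∨ u) holds there. Either way (¬q & u) & (p ∨ u) holds.

Converse. Assume the antecedent. If p is true, the antecedent forces (p = T, u = T, q = F), and (q ∨ u) & ¬q holds there. If p is false, the antecedent forces (p = F, u = T, q = F), and (q ∨ u) & ¬q holds there. Either way (q ∨ u) & ¬q holds.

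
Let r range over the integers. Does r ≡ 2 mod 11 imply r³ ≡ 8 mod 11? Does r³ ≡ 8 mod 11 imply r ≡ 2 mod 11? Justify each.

(⇐) For the converse, argue contrapositively. If r ≢ 2 (mod 11), then r is congruent to one of 0, 1, 3, 4, 5, 6, 7, 8, 9, 10 modulo 11, and these give r³ ≡ 0, 1, 5, 9, 4, 7, 2, 6, 3, 10 respectively — never 8.

(⇒) Suppose r ≡ 2 mod 11. Write r = 11j + 2. Then (11j + 2)³ = 1331j³ + 726j² + 132j + 8 = 11(121j³ + 66j² + 12j) + 8, so r³ ≡ 8 (mod 11).

Both implications hold.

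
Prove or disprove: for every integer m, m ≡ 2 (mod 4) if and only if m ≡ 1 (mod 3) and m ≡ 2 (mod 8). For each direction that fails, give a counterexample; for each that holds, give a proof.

Not equivalent: only (⇐) holds.

(→) This fails: m = 2 gives 2 ≡ 2 (mod 4) but 2 ≡ 2 (mod 3), so the conjunction on the right does not hold.

(←) Conversely, if m ≡ 1 (mod 3) and m ≡ 2 (mod 8), then by the Chinese remainder theorem m ≡ 10 (mod 24). Since 10 ≡ 2 (mod 4) and 4 ∣ 24, we get m ≡ 2 (mod 4).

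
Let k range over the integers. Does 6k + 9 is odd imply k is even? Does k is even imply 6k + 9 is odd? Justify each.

(⇒) fails; (⇐) holds.

[⇒] This fails: take k = 3. Then 6k + 9 = 27, which is odd, yet k = 3 is odd, not even.

[⇐] Suppose k is even. Since 6 is even, 6k is even for every k, so 6k + 9 has the same parity as 9, which is odd. Hence 6k + 9 is odd.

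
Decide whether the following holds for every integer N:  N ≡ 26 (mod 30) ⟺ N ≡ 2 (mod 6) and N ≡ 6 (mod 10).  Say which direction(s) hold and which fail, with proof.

[⇒] Suppose N ≡ 26 (mod 30); write N = 30j + 26. Since 6 ∣ 30, reducing mod 6 gives N ≡ 26 ≡ 2 (mod 6); since 10 ∣ 30, reducing mod 10 gives N ≡ 26 ≡ 6 (mod 10).

[⇐] Conversely, if N ≡ 2 (mod 6) and N ≡ 6 (mod 10), then by the Chinese remainder theorem N ≡ 26 (mod 30). This is exactly N ≡ 26 (mod 30).

Both implications hold.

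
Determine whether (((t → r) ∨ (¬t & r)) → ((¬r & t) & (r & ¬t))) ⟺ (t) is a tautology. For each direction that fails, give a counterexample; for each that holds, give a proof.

Forward direction. Assume the antecedent. If r is true, the antecedent cannot hold. If r is false, the antecedent forces (r = F, t = T), and t holds there. Either way t holds.

Converse. This fails. Under r = T, t = T, the left side is false but the right side is true.

The forward direction holds; the converse fails.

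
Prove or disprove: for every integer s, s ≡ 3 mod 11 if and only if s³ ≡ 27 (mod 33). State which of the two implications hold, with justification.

Only the reverse direction holds.

(←) The residues r modulo 33 with r³ ≡ 27 (mod 33) are exactly {3}, and each is ≡ 3 (mod 11).

(→) This fails: take s = 14. Then 14 ≡ 3 (mod 11), but 14³ = 2744 ≡ 5 (mod 33), not 27.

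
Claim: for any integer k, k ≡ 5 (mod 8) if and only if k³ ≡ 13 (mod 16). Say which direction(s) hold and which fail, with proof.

The forward direction fails; the converse holds.

(⟹) This fails: take k = 13. Then 13 ≡ 5 (mod 8), but 13³ = 2197 ≡ 5 (mod 16), not 13.

(⟸) Conversely, the residues r modulo 16 with r³ ≡ 13 (mod 16) are exactly {5}, and each is ≡ 5 (mod 8).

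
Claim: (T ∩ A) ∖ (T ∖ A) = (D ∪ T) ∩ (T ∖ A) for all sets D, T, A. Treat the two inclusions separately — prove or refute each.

(⊆) fails and (⊇) fails.

(⟹) This inclusion fails. Take D = ∅, T = {1}, A = {1}; then 1 ∈ (T ∩ A) ∖ (T ∖ A) but 1 ∉ (D ∪ T) ∩ (T ∖ A).

(⟸) This inclusion fails. Take D = ∅, T = {1}, A = ∅; then 1 ∈ (D ∪ T) ∩ (T ∖ A) but 1 ∉ (T ∩ A) ∖ (T ∖ A).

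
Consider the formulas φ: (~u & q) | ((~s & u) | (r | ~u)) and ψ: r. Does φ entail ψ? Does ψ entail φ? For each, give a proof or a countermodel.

(→) This fails. Under s = F, r = F, u = F, q = F, the left side is true but the right side is false.

(←) Assume the antecedent. If r is true, the consequent reduces to true regardless of the other variables. If r is false, the antecedent cannot hold. Either way the consequent holds.

Only the reverse direction holds.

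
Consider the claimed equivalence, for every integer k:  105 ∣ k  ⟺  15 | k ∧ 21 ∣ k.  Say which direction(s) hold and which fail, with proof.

Both implications hold.

[⇒] If 105 ∣ k, write k = 105q. Since 105 = 7·15, k = 15·(7q), so 15 ∣ k; and since 105 = 5·21, k = 21·(5q), so 21 ∣ k.

[⇐] Suppose 15 ∣ k and 21 ∣ k. Any common multiple of 15 and 21 is a multiple of their lcm; here lcm(15, 21) = 15·21/gcd(15, 21) = 315/3 = 105, so 105 ∣ k.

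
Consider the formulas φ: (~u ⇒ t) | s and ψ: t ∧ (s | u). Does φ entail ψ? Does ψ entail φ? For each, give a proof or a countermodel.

Not equivalent: only (⇐) holds.

(⟸) Assume the antecedent. If t is true, (~u ⇒ t) | s reduces to true regardless of the other variables. If t is false, the antecedent cannot hold. Either way (~u ⇒ t) | s holds.

(⟹) This fails. Under t = T, u = F, s = F, the left side is true but the right side is false.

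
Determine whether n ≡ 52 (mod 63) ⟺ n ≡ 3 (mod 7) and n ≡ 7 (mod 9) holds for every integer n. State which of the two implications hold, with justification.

(→) Suppose n ≡ 52 (mod 63); write n = 63j + 52. Since 7 ∣ 63, reducing mod 7 gives n ≡ 52 ≡ 3 (mod 7); since 9 ∣ 63, reducing mod 9 gives n ≡ 52 ≡ 7 (mod 9).

(←) Conversely, if n ≡ 3 (mod 7) and n ≡ 7 (mod 9), then by the Chinese remainder theorem n ≡ 52 (mod 63). This is exactly n ≡ 52 (mod 63).

The biconditional holds.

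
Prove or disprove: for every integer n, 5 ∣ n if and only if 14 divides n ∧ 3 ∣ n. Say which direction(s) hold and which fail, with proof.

Neither implication holds.

Forward direction. This fails: take n = 5. Certainly 5 ∣ 5, but 14 ∤ 5.

Converse. This fails: take n = 42. Both 14 ∣ 42 and 3 ∣ 42, yet 42 is not a multiple of 5 (since 42 = 8·5 + 2), so 5 ∤ 42.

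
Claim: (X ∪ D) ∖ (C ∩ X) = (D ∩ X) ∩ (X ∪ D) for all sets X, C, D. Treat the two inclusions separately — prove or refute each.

Forward inclusion. This inclusion fails. Take X = {1}, C = ∅, D = ∅; then 1 ∈ (X ∪ D) ∖ (C ∩ X) but 1 ∉ (D ∩ X) ∩ (X ∪ D).

Reverse inclusion. This inclusion fails. Take X = {1}, C = {1}, D = {1}; then 1 ∈ (D ∩ X) ∩ (X ∪ D) but 1 ∉ (X ∪ D) ∖ (C ∩ X).

Neither inclusion holds.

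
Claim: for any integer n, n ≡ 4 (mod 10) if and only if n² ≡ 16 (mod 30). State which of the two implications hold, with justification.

Forward direction. This fails: take n = 24. Then 24 ≡ 4 (mod 10), but 24² = 576 ≡ 6 (mod 30), not 16.

Converse. This fails: take n = 16. Then 16² = 256 ≡ 16 (mod 30), yet 16 ≡ 6 (mod 10), not 4.

Neither implication holds.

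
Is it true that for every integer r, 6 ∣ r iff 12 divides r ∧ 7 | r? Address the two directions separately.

Only the converse holds.

(→) This fails: take r = 6. Certainly 6 ∣ 6, but 12 ∤ 6.

(←) Suppose 12 ∣ r and 7 ∣ r. Any common multiple of 12 and 7 is a multiple of their lcm; here gcd(12, 7) = 1, so lcm(12, 7) = 12·7 = 84, so 84 ∣ r. Since 6 ∣ 84, it follows that 6 ∣ r.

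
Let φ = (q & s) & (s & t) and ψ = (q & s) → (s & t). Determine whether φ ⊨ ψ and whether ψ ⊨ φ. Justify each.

Only the forward implication holds.

(⇐) This fails. Under s = F, q = F, t = F, the left side is false but the right side is true.

(⇒) Assume the antecedent. If s is true, the antecedent forces (s = T, q = T, t = T), and (q & s) → (s & t) holds there. If s is false, the antecedent cannot hold. Either way (q & s) → (s & t) holds.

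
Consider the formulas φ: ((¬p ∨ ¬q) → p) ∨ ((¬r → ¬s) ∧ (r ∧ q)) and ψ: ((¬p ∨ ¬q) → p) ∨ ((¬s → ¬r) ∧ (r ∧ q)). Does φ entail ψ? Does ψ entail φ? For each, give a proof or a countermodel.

Not equivalent: only (⇐) holds.

Forward direction. This fails. Under q = T, p = F, s = F, r = T, the left side is true but the right side is false.

Converse. Assume the antecedent. If p is true, the consequent reduces to true regardless of the other variables. If p is false, the antecedent forces (q = T, p = F, s = T, r = T), and the consequent holds there. Either way the consequent holds.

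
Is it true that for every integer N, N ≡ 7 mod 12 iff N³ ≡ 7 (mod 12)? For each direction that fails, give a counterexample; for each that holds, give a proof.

(⇒) Suppose N ≡ 7 mod 12. Write N = 12j + 7. Then (12j + 7)³ = 1728j³ + 3024j² + 1764j + 343 = 12(144j³ + 252j² + 147j + 28) + 7, so N³ ≡ 7 (mod 12).

(⇐) For the converse, argue contrapositively. If N ≢ 7 (mod 12), then N is congruent to one of 0, 1, 2, 3, 4, 5, 6, 8, 9, 10, 11 modulo 12, and these give N³ ≡ 0, 1, 8, 3, 4, 5, 0, 8, 9, 4, 11 respectively — never 7.

The biconditional holds.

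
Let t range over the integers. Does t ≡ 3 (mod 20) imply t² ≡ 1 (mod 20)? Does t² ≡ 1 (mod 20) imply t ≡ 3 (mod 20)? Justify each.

(→) This fails: take t = 3. Then 3 ≡ 3 (mod 20), but 3² = 9 ≡ 9 (mod 20), not 1.

(←) This fails: take t = 1. Then 1² = 1 ≡ 1 (mod 20), yet 1 ≡ 1 (mod 20), not 3.

Neither direction holds.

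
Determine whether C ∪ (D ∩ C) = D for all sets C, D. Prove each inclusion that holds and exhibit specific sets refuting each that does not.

(⟹) This inclusion fails. Take C = {1}, D = ∅; then 1 ∈ C ∪ (D ∩ C) but 1 ∉ D.

(⟸) This inclusion fails. Take C = ∅, D = {1}; then 1 ∈ D but 1 ∉ C ∪ (D ∩ C).

Both inclusions fail.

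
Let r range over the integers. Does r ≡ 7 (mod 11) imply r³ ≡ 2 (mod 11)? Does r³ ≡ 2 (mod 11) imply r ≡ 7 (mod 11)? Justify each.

Both directions hold.

Forward direction. Suppose r ≡ 7 (mod 11). Write r = 11j + 7. Then (11j + 7)³ = 1331j³ + 2541j² + 1617j + 343 = 11(121j³ + 231j² + 147j + 31) + 2, so r³ ≡ 2 (mod 11).

Converse. For the converse, argue contrapositively. If r ≢ 7 (mod 11), then r is congruent to one of 0, 1, 2, 3, 4, 5, 6, 8, 9, 10 modulo 11, and these give r³ ≡ 0, 1, 8, 5, 9, 4, 7, 6, 3, 10 respectively — never 2.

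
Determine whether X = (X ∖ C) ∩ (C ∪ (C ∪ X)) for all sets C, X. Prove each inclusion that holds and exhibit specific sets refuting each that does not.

(⊆) fails; (⊇) holds.

(⟹) This inclusion fails. Take C = {1}, X = {1}; then 1 ∈ X but 1 ∉ (X ∖ C) ∩ (C ∪ (C ∪ X)).

(⟸) Let x ∈ (X ∖ C) ∩ (C ∪ (C ∪ X)). Then x ∈ X and x ∉ C, from which x ∈ X.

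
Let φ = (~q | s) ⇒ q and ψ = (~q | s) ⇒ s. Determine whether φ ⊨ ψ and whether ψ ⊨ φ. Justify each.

(⟸) This fails. Under s = T, q = F, the left side is false but the right side is true.

(⟹) Assume the antecedent. If s is true, (~q | s) ⇒ s reduces to true regardless of the other variables. If s is false, the antecedent forces (s = F, q = T), and (~q | s) ⇒ s holds there. Either way (~q | s) ⇒ s holds.

The forward direction holds; the converse fails.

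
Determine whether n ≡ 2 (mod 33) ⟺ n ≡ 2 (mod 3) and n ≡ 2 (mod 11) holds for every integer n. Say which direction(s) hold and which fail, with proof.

The biconditional holds.

(⟸) If n ≡ 2 (mod 3) and n ≡ 2 (mod 11), then by the Chinese remainder theorem n ≡ 2 (mod 33). This is exactly n ≡ 2 (mod 33).

(⟹) Suppose n ≡ 2 (mod 33); write n = 33j + 2. Since 3 ∣ 33, reducing mod 3 gives n ≡ 2 (mod 3); since 11 ∣ 33, reducing mod 11 gives n ≡ 2 (mod 11).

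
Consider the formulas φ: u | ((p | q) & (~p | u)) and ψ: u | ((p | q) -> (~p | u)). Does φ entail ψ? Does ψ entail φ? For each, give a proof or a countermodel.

(⇒) holds; (⇐) fails.

(→) Assume the antecedent. If u is true, u | ((p | q) -> (~p | u)) reduces to true regardless of the other variables. If u is false, the antecedent forces (q = T, u = F, p = F), and u | ((p | q) -> (~p | u)) holds there. Either way u | ((p | q) -> (~p | u)) holds.

(←) This fails. Under q = F, u = F, p = F, the left side is false but the right side is true.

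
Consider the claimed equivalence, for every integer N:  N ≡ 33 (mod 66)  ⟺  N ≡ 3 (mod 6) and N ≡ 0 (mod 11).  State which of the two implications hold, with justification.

[⇒] Suppose N ≡ 33 (mod 66); write N = 66j + 33. Since 6 ∣ 66, reducing mod 6 gives N ≡ 33 ≡ 3 (mod 6); since 11 ∣ 66, reducing mod 11 gives N ≡ 33 ≡ 0 (mod 11).

[⇐] Conversely, if N ≡ 3 (mod 6) and N ≡ 0 (mod 11), then by the Chinese remainder theorem N ≡ 33 (mod 66). This is exactly N ≡ 33 (mod 66).

Equivalent; both directions hold.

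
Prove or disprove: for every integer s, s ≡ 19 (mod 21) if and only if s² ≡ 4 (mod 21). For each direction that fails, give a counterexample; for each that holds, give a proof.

Forward direction. Suppose s ≡ 19 (mod 21). Write s = 21j + 19. Then (21j + 19)² = 441j² + 798j + 361 = 21(21j² + 38j + 17) + 4, so s² ≡ 4 (mod 21).

Converse. This fails: take s = 2. Then 2² = 4 ≡ 4 (mod 21), yet 2 ≡ 2 (mod 21), not 19.

Not equivalent: only (⇒) holds.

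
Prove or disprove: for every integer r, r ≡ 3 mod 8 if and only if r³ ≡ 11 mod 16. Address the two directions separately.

Only the converse holds.

[⇒] This fails: take r = 11. Then 11 ≡ 3 (mod 8), but 11³ = 1331 ≡ 3 (mod 16), not 11.

[⇐] Conversely, the residues r modulo 16 with r³ ≡ 11 (mod 16) are exactly {3}, and each is ≡ 3 (mod 8).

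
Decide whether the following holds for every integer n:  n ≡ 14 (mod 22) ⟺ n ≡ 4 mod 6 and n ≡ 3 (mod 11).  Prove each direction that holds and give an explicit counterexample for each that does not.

The forward direction fails; the converse holds.

[⇒] This fails: n = 36 gives 36 ≡ 14 (mod 22) but 36 ≡ 0 (mod 6), so the conjunction on the right does not hold.

[⇐] Conversely, if n ≡ 4 (mod 6) and n ≡ 3 (mod 11), then by the Chinese remainder theorem n ≡ 58 (mod 66). Since 58 ≡ 14 (mod 22) and 22 ∣ 66, we get n ≡ 14 (mod 22).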